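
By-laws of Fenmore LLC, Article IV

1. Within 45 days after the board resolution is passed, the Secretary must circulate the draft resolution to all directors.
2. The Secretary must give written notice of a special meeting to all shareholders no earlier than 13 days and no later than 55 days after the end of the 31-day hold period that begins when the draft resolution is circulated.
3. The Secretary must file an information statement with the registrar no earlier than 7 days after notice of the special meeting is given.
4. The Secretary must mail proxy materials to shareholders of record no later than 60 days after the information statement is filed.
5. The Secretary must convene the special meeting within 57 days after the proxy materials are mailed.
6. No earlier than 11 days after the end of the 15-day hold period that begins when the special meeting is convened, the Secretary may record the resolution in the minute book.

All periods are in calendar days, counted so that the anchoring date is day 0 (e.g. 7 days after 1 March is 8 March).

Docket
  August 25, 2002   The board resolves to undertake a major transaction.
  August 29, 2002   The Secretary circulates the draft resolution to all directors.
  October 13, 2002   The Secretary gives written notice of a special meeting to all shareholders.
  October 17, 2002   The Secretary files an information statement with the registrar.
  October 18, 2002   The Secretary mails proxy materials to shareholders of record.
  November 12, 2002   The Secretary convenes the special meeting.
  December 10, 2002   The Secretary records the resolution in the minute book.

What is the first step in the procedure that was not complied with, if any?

(1) due by August 25, 2002 + 45 days = October 9, 2002; August 29, 2002 is within that limit.
(2) the permitted window runs from September 29, 2002 + 13 = October 12, 2002 to September 29, 2002 + 55 = November 23, 2002; done October 13, 2002, which is between those dates.
(3) permitted from October 13, 2002 + 7 days = October 20, 2002 onward; acted on October 17, 2002, 3 days prematurely.
The procedure was therefore not followed at step 3.

Step 3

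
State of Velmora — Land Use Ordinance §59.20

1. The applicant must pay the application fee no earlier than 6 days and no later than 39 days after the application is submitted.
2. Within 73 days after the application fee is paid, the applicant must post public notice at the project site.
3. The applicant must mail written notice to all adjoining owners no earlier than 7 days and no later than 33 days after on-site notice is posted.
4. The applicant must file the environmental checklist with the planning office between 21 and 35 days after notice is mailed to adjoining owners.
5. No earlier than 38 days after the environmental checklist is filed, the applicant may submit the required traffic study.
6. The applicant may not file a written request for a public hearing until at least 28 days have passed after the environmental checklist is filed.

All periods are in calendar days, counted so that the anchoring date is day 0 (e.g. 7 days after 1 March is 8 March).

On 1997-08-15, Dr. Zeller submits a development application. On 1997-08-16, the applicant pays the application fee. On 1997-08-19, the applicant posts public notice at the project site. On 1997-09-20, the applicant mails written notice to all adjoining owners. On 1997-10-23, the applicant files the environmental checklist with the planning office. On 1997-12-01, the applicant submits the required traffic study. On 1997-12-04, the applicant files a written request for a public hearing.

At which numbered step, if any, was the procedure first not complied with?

Step 1

(1) the permitted window runs from 1997-08-15 + 6 = 1997-08-21 to 1997-08-15 + 39 = 1997-09-23; done 1997-08-16 — 5 days before the window opened.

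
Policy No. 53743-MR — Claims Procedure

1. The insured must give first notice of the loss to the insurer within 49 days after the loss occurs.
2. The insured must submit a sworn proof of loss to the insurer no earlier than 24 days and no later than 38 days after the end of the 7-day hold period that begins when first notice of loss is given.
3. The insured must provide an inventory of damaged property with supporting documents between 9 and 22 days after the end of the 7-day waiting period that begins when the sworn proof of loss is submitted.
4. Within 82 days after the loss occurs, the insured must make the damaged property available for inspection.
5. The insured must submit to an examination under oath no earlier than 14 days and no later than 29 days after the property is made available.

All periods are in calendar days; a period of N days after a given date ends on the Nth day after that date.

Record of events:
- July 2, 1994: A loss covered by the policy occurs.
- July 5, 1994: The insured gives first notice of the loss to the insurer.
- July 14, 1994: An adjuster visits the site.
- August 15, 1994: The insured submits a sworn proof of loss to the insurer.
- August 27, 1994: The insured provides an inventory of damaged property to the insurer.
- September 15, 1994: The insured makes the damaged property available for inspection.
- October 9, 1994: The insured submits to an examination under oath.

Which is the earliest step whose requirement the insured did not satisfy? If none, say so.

Step 3

Step 1 — counting 49 days from July 2, 1994 (when the loss occurs) gives a deadline of August 20, 1994; done July 5, 1994 — timely.
Step 2 — 24 and 38 days from July 12, 1994 (end of the 7-day hold period, which began when first notice of loss is given on July 5, 1994) are August 5, 1994 and August 19, 1994 respectively; done August 15, 1994, which is between those dates.
Step 3 — 9 and 22 days from August 22, 1994 (end of the 7-day waiting period, which began when the sworn proof of loss is submitted on August 15, 1994) are August 31, 1994 and September 13, 1994 respectively; August 27, 1994 is 4 days too early.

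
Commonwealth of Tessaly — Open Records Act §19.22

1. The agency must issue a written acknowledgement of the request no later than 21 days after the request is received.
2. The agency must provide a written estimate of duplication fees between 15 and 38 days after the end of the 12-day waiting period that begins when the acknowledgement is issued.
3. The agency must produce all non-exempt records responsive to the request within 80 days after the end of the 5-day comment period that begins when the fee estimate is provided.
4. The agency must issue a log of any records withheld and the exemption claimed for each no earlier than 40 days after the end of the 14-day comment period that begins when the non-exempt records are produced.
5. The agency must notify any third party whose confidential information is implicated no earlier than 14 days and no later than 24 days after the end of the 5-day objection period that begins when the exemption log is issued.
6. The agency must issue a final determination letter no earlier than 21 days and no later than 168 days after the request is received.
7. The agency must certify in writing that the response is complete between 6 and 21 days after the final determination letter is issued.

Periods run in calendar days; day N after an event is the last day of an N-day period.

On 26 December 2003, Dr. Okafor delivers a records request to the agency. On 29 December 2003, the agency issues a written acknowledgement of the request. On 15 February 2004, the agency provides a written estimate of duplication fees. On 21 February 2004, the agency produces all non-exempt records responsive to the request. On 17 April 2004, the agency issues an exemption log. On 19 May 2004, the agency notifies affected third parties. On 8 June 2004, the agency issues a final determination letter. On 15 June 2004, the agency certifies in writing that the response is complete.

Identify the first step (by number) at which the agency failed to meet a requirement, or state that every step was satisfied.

Step 1: 21 days after 26 December 2003 (when the request is received) is 16 January 2004; completed 29 December 2003, before the deadline.
Step 2: the window is 15–38 days after 10 January 2004 (end of the 12-day waiting period, which began when the acknowledgement is issued on 29 December 2003), so 25 January 2004 through 17 February 2004; done 15 February 2004 — within the window.
Step 3: 80 days after 20 February 2004 (end of the 5-day comment period, which began when the fee estimate is provided on 15 February 2004) is 10 May 2004; done 21 February 2004 — timely.
Step 4: the earliest permitted date is 40 days after 6 March 2004 (end of the 14-day comment period, which began when the non-exempt records are produced on 21 February 2004), i.e. 15 April 2004; done 17 April 2004 — permitted.
Step 5: the window is 14–24 days after 22 April 2004 (end of the 5-day objection period, which began when the exemption log is issued on 17 April 2004), so 6 May 2004 through 16 May 2004; 19 May 2004 is 3 days past the end of the window.
The procedure was therefore not followed at step 5.

Step 5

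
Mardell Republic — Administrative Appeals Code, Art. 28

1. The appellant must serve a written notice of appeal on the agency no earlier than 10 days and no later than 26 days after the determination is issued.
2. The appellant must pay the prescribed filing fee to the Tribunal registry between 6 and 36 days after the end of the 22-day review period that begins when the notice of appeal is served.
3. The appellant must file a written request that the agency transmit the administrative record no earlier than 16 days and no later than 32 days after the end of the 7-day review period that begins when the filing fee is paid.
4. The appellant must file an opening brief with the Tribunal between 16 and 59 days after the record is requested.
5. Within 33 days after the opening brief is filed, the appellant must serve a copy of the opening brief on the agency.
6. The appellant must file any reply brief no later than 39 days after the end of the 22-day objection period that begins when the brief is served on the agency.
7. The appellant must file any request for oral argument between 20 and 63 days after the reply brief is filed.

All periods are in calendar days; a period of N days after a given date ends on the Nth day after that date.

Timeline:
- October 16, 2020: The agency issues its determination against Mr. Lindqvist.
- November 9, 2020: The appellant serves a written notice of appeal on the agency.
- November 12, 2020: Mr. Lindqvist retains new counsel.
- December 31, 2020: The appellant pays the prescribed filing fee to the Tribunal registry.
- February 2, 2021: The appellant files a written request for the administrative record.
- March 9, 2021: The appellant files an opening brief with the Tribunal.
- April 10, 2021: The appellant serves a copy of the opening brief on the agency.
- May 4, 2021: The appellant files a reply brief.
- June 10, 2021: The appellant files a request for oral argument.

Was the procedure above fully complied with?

Yes

Step 1: the window is 10–26 days after October 16, 2020 (when the determination is issued), so October 26, 2020 through November 11, 2020; done November 9, 2020, which is between those dates.
Step 2: the window is 6–36 days after December 1, 2020 (end of the 22-day review period, which began when the notice of appeal is served on November 9, 2020), so December 7, 2020 through January 6, 2021; done December 31, 2020 — within the window.
Step 3: the window is 16–32 days after January 7, 2021 (end of the 7-day review period, which began when the filing fee is paid on December 31, 2020), so January 23, 2021 through February 8, 2021; done February 2, 2021, which is between those dates.
Step 4: the window is 16–59 days after February 2, 2021 (when the record is requested), so February 18, 2021 through April 2, 2021; done March 9, 2021, which is between those dates.
Step 5: 33 days after March 9, 2021 (when the opening brief is filed) is April 11, 2021; done April 10, 2021 — timely.
Step 6: 39 days after May 2, 2021 (end of the 22-day objection period, which began when the brief is served on the agency on April 10, 2021) is June 10, 2021; completed May 4, 2021, before the deadline.
Step 7: the window is 20–63 days after May 4, 2021 (when the reply brief is filed), so May 24, 2021 through July 6, 2021; done June 10, 2021 — within the window.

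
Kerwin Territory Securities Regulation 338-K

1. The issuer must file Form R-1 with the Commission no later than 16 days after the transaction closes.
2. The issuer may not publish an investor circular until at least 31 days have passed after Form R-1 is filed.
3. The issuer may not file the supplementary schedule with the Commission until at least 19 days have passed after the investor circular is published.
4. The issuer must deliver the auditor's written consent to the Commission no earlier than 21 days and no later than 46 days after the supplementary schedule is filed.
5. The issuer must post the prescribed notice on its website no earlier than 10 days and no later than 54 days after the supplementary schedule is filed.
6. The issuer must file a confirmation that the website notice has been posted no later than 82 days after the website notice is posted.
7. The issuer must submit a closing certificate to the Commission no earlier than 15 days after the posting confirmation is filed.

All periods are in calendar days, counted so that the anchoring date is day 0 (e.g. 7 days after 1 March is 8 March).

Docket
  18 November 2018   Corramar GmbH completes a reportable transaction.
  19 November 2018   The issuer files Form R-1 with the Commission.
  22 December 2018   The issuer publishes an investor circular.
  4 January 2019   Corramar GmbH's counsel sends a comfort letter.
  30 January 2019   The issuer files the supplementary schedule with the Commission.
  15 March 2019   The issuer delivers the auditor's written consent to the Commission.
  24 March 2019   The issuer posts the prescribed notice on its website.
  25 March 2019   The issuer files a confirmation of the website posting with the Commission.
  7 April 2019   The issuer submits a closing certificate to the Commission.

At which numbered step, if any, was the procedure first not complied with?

Step 1 — counting 16 days from 18 November 2018 (when the transaction closes) gives a deadline of 4 December 2018; 19 November 2018 is within that limit.
Step 2 — must wait 31 days from 19 November 2018 (when Form R-1 is filed), so not before 20 December 2018; done 22 December 2018 — permitted.
Step 3 — must wait 19 days from 22 December 2018 (when the investor circular is published), so not before 10 January 2019; done 30 January 2019 — permitted.
Step 4 — 21 and 46 days from 30 January 2019 (when the supplementary schedule is filed) are 20 February 2019 and 17 March 2019 respectively; done 15 March 2019, which is between those dates.
Step 5 — 10 and 54 days from 30 January 2019 (when the supplementary schedule is filed) are 9 February 2019 and 25 March 2019 respectively; 24 March 2019 falls inside that range.
Step 6 — counting 82 days from 24 March 2019 (when the website notice is posted) gives a deadline of 14 June 2019; done 25 March 2019 — timely.
Step 7 — must wait 15 days from 25 March 2019 (when the posting confirmation is filed), so not before 9 April 2019; 7 April 2019 is 2 days before the earliest permitted date.
No need to go further; step 7 was not satisfied.

Step 7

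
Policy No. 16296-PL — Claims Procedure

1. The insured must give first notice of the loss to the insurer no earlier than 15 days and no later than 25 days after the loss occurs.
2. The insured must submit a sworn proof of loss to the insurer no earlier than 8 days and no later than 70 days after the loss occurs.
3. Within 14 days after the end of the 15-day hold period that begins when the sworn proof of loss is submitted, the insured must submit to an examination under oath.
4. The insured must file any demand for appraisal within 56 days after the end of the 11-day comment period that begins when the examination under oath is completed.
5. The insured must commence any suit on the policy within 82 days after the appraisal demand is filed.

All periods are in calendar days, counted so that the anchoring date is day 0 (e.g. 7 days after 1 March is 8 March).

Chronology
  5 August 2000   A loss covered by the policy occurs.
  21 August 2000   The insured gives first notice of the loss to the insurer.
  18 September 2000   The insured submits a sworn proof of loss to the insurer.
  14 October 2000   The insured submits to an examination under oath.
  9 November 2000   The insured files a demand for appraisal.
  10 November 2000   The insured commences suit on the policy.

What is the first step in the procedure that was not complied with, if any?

(1) the permitted window runs from 5 August 2000 + 15 = 20 August 2000 to 5 August 2000 + 25 = 30 August 2000; done 21 August 2000 — within the window.
(2) the permitted window runs from 5 August 2000 + 8 = 13 August 2000 to 5 August 2000 + 70 = 14 October 2000; 18 September 2000 falls inside that range.
(3) due by 3 October 2000 + 14 days = 17 October 2000; completed 14 October 2000, before the deadline.
(4) due by 25 October 2000 + 56 days = 20 December 2000; done 9 November 2000 — timely.
(5) due by 9 November 2000 + 82 days = 30 January 2001; done 10 November 2000 — timely.

None — every step was satisfied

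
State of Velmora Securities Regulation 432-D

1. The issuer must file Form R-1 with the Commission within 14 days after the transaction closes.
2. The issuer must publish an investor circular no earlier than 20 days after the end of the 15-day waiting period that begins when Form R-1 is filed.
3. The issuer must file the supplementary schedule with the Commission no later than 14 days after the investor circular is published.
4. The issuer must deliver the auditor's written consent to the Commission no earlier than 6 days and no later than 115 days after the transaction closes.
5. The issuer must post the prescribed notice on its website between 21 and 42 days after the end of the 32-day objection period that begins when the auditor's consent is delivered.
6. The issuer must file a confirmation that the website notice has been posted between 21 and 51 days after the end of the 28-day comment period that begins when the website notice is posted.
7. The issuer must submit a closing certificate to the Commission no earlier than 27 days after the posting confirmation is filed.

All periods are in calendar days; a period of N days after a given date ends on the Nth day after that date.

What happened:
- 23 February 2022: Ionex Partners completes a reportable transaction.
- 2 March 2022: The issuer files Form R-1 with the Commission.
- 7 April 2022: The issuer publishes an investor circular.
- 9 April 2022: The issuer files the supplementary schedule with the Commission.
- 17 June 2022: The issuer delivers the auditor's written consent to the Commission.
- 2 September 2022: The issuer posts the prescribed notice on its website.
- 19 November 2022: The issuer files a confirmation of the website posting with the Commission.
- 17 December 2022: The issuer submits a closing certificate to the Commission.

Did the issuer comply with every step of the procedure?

No

(1) due by 23 February 2022 + 14 days = 9 March 2022; completed 2 March 2022, before the deadline.
(2) permitted from 17 March 2022 + 20 days = 6 April 2022 onward; done 7 April 2022 — permitted.
(3) due by 7 April 2022 + 14 days = 21 April 2022; done 9 April 2022 — timely.
(4) the permitted window runs from 23 February 2022 + 6 = 1 March 2022 to 23 February 2022 + 115 = 18 June 2022; done 17 June 2022, which is between those dates.
(5) the permitted window runs from 19 July 2022 + 21 = 9 August 2022 to 19 July 2022 + 42 = 30 August 2022; 2 September 2022 is 3 days past the end of the window.
No need to go further; step 5 was not satisfied.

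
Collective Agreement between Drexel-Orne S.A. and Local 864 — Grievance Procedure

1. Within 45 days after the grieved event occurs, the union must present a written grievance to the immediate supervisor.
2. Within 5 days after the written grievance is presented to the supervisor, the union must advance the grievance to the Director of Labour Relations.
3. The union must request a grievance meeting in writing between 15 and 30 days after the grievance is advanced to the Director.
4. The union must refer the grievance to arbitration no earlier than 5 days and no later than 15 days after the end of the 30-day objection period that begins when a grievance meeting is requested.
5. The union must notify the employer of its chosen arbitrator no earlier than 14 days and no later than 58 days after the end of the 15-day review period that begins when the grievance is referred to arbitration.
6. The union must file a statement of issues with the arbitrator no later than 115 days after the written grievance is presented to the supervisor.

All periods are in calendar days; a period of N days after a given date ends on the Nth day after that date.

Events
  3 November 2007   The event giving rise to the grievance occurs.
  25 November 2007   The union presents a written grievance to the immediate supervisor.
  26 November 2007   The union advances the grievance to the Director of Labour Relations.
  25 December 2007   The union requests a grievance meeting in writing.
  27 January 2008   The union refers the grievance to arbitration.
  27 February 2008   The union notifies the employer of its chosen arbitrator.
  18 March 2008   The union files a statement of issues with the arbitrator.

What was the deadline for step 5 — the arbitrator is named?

The grievance is referred to arbitration on 27 January 2008; the 15-day review period therefore ends 11 February 2008, and step 5 runs from that date. The window is 14–58 days after 11 February 2008; it closes on 9 April 2008.

9 April 2008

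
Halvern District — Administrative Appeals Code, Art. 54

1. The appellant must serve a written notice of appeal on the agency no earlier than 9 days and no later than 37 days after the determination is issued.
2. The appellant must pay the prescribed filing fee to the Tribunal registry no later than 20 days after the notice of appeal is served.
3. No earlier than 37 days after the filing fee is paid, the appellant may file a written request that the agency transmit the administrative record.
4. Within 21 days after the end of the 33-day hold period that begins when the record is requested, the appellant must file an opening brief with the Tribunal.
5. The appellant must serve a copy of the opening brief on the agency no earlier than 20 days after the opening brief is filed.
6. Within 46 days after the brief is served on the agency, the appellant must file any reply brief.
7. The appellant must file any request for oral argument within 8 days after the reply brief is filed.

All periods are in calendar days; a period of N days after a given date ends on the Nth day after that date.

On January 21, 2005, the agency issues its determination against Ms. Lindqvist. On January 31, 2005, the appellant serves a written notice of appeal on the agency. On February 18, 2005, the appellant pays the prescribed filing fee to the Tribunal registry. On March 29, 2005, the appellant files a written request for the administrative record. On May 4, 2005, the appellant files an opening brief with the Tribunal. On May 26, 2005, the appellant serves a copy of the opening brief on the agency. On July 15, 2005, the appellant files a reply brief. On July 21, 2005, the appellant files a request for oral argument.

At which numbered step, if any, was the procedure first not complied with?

Step 6

Step 1: the window is 9–37 days after January 21, 2005 (when the determination is issued), so January 30, 2005 through February 27, 2005; done January 31, 2005 — within the window.
Step 2: 20 days after January 31, 2005 (when the notice of appeal is served) is February 20, 2005; done February 18, 2005 — timely.
Step 3: the earliest permitted date is 37 days after February 18, 2005 (when the filing fee is paid), i.e. March 27, 2005; done March 29, 2005 — permitted.
Step 4: 21 days after May 1, 2005 (end of the 33-day hold period, which began when the record is requested on March 29, 2005) is May 22, 2005; done May 4, 2005 — timely.
Step 5: the earliest permitted date is 20 days after May 4, 2005 (when the opening brief is filed), i.e. May 24, 2005; done May 26, 2005, after the minimum wait.
Step 6: 46 days after May 26, 2005 (when the brief is served on the agency) is July 11, 2005; not done until July 15, 2005, 4 days after the deadline.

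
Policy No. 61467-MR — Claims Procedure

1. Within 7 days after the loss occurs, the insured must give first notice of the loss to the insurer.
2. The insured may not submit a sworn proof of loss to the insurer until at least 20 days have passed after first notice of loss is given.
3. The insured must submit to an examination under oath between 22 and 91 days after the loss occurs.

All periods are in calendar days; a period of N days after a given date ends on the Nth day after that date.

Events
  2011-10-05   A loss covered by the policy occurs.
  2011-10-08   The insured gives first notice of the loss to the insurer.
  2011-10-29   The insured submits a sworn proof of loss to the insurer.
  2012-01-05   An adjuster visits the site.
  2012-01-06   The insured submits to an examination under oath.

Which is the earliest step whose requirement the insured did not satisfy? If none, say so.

Step 3

Step 1: 7 days after 2011-10-05 (when the loss occurs) is 2011-10-12; completed 2011-10-08, before the deadline.
Step 2: the earliest permitted date is 20 days after 2011-10-08 (when first notice of loss is given), i.e. 2011-10-28; 2011-10-29 is on or after that date.
Step 3: the window is 22–91 days after 2011-10-05 (when the loss occurs), so 2011-10-27 through 2012-01-04; done 2012-01-06 — 2 days after the window closed.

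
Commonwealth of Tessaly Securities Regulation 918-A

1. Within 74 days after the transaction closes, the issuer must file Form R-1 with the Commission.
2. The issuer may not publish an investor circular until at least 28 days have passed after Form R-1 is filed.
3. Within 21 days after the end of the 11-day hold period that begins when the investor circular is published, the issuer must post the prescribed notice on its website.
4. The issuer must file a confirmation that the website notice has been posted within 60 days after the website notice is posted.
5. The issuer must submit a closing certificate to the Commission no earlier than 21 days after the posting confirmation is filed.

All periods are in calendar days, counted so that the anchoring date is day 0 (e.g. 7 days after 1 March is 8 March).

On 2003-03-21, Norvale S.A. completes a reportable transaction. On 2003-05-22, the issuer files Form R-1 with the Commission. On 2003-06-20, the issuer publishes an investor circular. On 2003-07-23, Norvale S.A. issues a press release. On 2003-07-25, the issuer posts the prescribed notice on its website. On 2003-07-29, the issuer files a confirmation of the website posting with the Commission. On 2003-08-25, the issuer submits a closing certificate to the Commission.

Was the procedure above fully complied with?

No

(1) due by 2003-03-21 + 74 days = 2003-06-03; completed 2003-05-22, before the deadline.
(2) permitted from 2003-05-22 + 28 days = 2003-06-19 onward; done 2003-06-20 — permitted.
(3) due by 2003-07-01 + 21 days = 2003-07-22; done 2003-07-25 — 3 days late.
Later steps need not be reached.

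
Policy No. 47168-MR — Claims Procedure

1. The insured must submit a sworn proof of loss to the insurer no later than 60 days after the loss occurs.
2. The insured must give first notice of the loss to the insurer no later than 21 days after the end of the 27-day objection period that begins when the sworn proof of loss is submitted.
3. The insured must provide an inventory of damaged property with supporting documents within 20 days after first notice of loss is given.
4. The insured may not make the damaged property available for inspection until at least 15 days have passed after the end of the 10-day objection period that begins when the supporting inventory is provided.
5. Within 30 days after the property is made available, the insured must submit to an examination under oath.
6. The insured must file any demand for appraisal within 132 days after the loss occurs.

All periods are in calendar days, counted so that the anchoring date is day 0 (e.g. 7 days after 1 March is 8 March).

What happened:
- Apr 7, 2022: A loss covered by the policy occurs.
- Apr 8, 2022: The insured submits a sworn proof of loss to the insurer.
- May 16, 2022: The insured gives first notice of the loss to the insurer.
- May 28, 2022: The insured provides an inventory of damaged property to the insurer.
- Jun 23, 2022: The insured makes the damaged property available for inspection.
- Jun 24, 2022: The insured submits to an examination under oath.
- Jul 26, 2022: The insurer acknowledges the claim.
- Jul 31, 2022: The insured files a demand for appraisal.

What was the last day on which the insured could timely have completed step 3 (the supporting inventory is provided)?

Jun 5, 2022

Step 3 runs from May 16, 2022, when first notice of loss is given. 20 days after May 16, 2022 is Jun 5, 2022.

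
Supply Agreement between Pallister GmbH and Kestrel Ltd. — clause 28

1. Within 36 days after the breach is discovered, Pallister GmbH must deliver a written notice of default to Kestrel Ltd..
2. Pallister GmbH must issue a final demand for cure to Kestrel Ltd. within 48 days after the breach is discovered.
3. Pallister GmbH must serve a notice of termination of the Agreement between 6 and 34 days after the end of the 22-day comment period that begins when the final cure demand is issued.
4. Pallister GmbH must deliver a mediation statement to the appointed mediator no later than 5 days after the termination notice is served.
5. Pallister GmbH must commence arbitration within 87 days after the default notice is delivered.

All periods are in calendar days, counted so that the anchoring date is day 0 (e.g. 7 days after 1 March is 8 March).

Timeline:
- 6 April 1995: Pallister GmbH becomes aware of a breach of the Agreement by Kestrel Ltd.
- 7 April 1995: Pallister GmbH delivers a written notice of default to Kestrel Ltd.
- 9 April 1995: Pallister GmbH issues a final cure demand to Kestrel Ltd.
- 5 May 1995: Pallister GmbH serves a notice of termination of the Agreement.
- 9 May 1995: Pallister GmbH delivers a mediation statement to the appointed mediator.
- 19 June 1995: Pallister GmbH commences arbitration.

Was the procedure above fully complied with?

Step 1 — counting 36 days from 6 April 1995 (when the breach is discovered) gives a deadline of 12 May 1995; completed 7 April 1995, before the deadline.
Step 2 — counting 48 days from 6 April 1995 (when the breach is discovered) gives a deadline of 24 May 1995; completed 9 April 1995, before the deadline.
Step 3 — 6 and 34 days from 1 May 1995 (end of the 22-day comment period, which began when the final cure demand is issued on 9 April 1995) are 7 May 1995 and 4 June 1995 respectively; done 5 May 1995 — 2 days before the window opened.

No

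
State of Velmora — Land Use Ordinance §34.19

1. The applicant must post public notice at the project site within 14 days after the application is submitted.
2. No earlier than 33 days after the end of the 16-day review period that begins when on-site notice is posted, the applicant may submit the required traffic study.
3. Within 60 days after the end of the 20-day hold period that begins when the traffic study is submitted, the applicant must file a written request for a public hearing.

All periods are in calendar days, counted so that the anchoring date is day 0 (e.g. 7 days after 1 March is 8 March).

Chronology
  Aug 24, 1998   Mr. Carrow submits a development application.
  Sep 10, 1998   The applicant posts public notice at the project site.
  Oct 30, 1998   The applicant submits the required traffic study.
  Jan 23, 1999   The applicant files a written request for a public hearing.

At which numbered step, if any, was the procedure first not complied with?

Step 1

Step 1: 14 days after Aug 24, 1998 (when the application is submitted) is Sep 7, 1998; done Sep 10, 1998 — 3 days late.
The analysis stops there.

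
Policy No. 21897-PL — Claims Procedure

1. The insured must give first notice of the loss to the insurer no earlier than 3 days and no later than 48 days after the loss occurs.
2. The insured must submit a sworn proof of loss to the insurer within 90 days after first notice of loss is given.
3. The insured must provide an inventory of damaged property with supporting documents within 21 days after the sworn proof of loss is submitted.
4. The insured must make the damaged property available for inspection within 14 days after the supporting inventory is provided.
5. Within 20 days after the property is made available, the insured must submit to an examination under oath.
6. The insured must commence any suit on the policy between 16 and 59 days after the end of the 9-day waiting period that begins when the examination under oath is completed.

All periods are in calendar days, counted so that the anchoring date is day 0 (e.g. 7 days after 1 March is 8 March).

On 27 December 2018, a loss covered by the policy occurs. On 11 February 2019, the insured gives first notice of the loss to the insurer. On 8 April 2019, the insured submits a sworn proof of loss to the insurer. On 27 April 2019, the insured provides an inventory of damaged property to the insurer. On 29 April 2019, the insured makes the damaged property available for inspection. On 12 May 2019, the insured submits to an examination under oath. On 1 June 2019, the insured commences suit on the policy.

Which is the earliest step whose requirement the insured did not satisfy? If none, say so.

(1) the permitted window runs from 27 December 2018 + 3 = 30 December 2018 to 27 December 2018 + 48 = 13 February 2019; done 11 February 2019, which is between those dates.
(2) due by 11 February 2019 + 90 days = 12 May 2019; done 8 April 2019 — timely.
(3) due by 8 April 2019 + 21 days = 29 April 2019; completed 27 April 2019, before the deadline.
(4) due by 27 April 2019 + 14 days = 11 May 2019; 29 April 2019 is within that limit.
(5) due by 29 April 2019 + 20 days = 19 May 2019; completed 12 May 2019, before the deadline.
(6) the permitted window runs from 21 May 2019 + 16 = 6 June 2019 to 21 May 2019 + 59 = 19 July 2019; 1 June 2019 is 5 days too early.

Step 6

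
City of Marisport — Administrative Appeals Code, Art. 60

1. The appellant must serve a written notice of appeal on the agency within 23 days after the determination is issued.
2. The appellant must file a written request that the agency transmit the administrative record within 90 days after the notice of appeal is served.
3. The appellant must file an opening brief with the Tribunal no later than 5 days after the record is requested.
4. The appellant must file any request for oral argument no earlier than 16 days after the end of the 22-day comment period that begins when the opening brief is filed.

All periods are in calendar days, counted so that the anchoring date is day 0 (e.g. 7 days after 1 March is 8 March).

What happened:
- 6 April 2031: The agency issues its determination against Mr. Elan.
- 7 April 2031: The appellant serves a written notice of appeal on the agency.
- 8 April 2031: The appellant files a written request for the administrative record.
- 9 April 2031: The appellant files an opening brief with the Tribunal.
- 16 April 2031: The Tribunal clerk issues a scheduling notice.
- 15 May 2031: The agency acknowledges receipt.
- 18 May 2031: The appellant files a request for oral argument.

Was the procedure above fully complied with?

Step 1: 23 days after 6 April 2031 (when the determination is issued) is 29 April 2031; 7 April 2031 is within that limit.
Step 2: 90 days after 7 April 2031 (when the notice of appeal is served) is 6 July 2031; done 8 April 2031 — timely.
Step 3: 5 days after 8 April 2031 (when the record is requested) is 13 April 2031; 9 April 2031 is within that limit.
Step 4: the earliest permitted date is 16 days after 1 May 2031 (end of the 22-day comment period, which began when the opening brief is filed on 9 April 2031), i.e. 17 May 2031; done 18 May 2031 — permitted.

Yes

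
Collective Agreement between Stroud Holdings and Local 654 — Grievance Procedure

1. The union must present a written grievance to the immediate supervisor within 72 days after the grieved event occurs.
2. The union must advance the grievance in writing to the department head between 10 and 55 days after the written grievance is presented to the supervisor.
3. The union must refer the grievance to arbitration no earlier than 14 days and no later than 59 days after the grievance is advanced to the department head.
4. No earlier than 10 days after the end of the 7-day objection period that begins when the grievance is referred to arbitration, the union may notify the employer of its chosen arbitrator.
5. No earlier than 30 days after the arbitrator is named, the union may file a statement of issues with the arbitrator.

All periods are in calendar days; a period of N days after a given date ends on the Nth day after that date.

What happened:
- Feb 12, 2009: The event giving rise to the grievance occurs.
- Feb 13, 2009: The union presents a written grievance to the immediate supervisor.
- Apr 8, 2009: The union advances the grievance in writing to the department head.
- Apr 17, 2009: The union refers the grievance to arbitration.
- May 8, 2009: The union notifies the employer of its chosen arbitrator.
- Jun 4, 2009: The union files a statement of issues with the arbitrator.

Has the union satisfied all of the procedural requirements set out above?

(1) due by Feb 12, 2009 + 72 days = Apr 25, 2009; done Feb 13, 2009 — timely.
(2) the permitted window runs from Feb 13, 2009 + 10 = Feb 23, 2009 to Feb 13, 2009 + 55 = Apr 9, 2009; done Apr 8, 2009, which is between those dates.
(3) the permitted window runs from Apr 8, 2009 + 14 = Apr 22, 2009 to Apr 8, 2009 + 59 = Jun 6, 2009; Apr 17, 2009 is 5 days too early.

No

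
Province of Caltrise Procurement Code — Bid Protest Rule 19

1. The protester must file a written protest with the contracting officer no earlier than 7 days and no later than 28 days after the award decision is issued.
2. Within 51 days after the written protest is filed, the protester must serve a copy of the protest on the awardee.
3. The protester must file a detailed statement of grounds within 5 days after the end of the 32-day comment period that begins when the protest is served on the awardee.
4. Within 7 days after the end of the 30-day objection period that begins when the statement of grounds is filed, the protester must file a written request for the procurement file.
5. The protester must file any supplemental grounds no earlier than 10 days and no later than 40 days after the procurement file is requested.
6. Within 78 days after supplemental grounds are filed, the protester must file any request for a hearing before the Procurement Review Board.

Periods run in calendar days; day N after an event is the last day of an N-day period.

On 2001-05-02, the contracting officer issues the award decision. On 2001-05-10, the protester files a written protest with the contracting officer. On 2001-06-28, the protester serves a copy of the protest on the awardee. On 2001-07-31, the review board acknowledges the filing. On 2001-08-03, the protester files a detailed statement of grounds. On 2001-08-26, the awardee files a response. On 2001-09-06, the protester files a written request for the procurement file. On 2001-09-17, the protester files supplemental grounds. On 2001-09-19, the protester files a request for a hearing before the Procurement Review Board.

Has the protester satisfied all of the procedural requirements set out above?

Step 1 — 7 and 28 days from 2001-05-02 (when the award decision is issued) are 2001-05-09 and 2001-05-30 respectively; done 2001-05-10, which is between those dates.
Step 2 — counting 51 days from 2001-05-10 (when the written protest is filed) gives a deadline of 2001-06-30; completed 2001-06-28, before the deadline.
Step 3 — counting 5 days from 2001-07-30 (end of the 32-day comment period, which began when the protest is served on the awardee on 2001-06-28) gives a deadline of 2001-08-04; 2001-08-03 is within that limit.
Step 4 — counting 7 days from 2001-09-02 (end of the 30-day objection period, which began when the statement of grounds is filed on 2001-08-03) gives a deadline of 2001-09-09; completed 2001-09-06, before the deadline.
Step 5 — 10 and 40 days from 2001-09-06 (when the procurement file is requested) are 2001-09-16 and 2001-10-16 respectively; done 2001-09-17, which is between those dates.
Step 6 — counting 78 days from 2001-09-17 (when supplemental grounds are filed) gives a deadline of 2001-12-04; 2001-09-19 is within that limit.

Yes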